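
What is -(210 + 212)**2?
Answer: -178084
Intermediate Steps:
-(210 + 212)**2 = -1*422**2 = -1*178084 = -178084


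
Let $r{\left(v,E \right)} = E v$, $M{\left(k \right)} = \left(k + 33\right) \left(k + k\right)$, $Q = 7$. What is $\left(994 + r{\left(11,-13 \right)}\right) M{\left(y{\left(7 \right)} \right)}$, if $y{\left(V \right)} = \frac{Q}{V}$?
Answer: $57868$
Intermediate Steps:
$y{\left(V \right)} = \frac{7}{V}$
$M{\left(k \right)} = 2 k \left(33 + k\right)$ ($M{\left(k \right)} = \left(33 + k\right) 2 k = 2 k \left(33 + k\right)$)
$\left(994 + r{\left(11,-13 \right)}\right) M{\left(y{\left(7 \right)} \right)} = \left(994 - 143\right) 2 \cdot \frac{7}{7} \left(33 + \frac{7}{7}\right) = \left(994 - 143\right) 2 \cdot 7 \cdot \frac{1}{7} \left(33 + 7 \cdot \frac{1}{7}\right) = 851 \cdot 2 \cdot 1 \left(33 + 1\right) = 851 \cdot 2 \cdot 1 \cdot 34 = 851 \cdot 68 = 57868$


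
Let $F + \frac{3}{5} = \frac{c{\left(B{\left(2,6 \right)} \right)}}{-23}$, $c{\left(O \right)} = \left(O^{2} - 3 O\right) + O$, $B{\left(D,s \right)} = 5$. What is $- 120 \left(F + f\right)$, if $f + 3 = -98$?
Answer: $\frac{282216}{23} \approx 12270.0$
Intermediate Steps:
$f = -101$ ($f = -3 - 98 = -101$)
$c{\left(O \right)} = O^{2} - 2 O$
$F = - \frac{144}{115}$ ($F = - \frac{3}{5} + \frac{5 \left(-2 + 5\right)}{-23} = - \frac{3}{5} + 5 \cdot 3 \left(- \frac{1}{23}\right) = - \frac{3}{5} + 15 \left(- \frac{1}{23}\right) = - \frac{3}{5} - \frac{15}{23} = - \frac{144}{115} \approx -1.2522$)
$- 120 \left(F + f\right) = - 120 \left(- \frac{144}{115} - 101\right) = \left(-120\right) \left(- \frac{11759}{115}\right) = \frac{282216}{23}$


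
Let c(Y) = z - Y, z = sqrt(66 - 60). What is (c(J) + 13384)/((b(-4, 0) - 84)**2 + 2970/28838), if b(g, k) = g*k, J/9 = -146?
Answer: 211930462/101741949 + 14419*sqrt(6)/101741949 ≈ 2.0834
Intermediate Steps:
J = -1314 (J = 9*(-146) = -1314)
z = sqrt(6) ≈ 2.4495
c(Y) = sqrt(6) - Y
(c(J) + 13384)/((b(-4, 0) - 84)**2 + 2970/28838) = ((sqrt(6) - 1*(-1314)) + 13384)/((-4*0 - 84)**2 + 2970/28838) = ((sqrt(6) + 1314) + 13384)/((0 - 84)**2 + 2970*(1/28838)) = ((1314 + sqrt(6)) + 13384)/((-84)**2 + 1485/14419) = (14698 + sqrt(6))/(7056 + 1485/14419) = (14698 + sqrt(6))/(101741949/14419) = (14698 + sqrt(6))*(14419/101741949) = 211930462/101741949 + 14419*sqrt(6)/101741949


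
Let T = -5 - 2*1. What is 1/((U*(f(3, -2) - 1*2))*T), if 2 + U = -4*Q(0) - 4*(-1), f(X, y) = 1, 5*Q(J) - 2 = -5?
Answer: 5/154 ≈ 0.032468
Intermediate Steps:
Q(J) = -⅗ (Q(J) = ⅖ + (⅕)*(-5) = ⅖ - 1 = -⅗)
T = -7 (T = -5 - 2 = -7)
U = 22/5 (U = -2 + (-4*(-⅗) - 4*(-1)) = -2 + (12/5 + 4) = -2 + 32/5 = 22/5 ≈ 4.4000)
1/((U*(f(3, -2) - 1*2))*T) = 1/((22*(1 - 1*2)/5)*(-7)) = 1/((22*(1 - 2)/5)*(-7)) = 1/(((22/5)*(-1))*(-7)) = 1/(-22/5*(-7)) = 1/(154/5) = 5/154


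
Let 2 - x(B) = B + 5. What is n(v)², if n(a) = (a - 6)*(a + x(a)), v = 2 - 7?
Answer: 1089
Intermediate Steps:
x(B) = -3 - B (x(B) = 2 - (B + 5) = 2 - (5 + B) = 2 + (-5 - B) = -3 - B)
v = -5
n(a) = 18 - 3*a (n(a) = (a - 6)*(a + (-3 - a)) = (-6 + a)*(-3) = 18 - 3*a)
n(v)² = (18 - 3*(-5))² = (18 + 15)² = 33² = 1089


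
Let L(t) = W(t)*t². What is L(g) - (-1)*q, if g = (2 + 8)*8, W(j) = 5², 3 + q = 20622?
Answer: 180619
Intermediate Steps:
q = 20619 (q = -3 + 20622 = 20619)
W(j) = 25
g = 80 (g = 10*8 = 80)
L(t) = 25*t²
L(g) - (-1)*q = 25*80² - (-1)*20619 = 25*6400 - 1*(-20619) = 160000 + 20619 = 180619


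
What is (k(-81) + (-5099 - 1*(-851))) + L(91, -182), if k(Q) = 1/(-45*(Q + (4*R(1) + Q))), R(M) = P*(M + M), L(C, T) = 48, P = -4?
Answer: -36665999/8730 ≈ -4200.0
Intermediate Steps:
R(M) = -8*M (R(M) = -4*(M + M) = -8*M)
k(Q) = 1/(1440 - 90*Q) (k(Q) = 1/(-45*(Q + (4*(-8*1) + Q))) = 1/(-45*(Q + (4*(-8) + Q))) = 1/(-45*(Q + (-32 + Q))) = 1/(-45*(-32 + 2*Q)) = 1/(1440 - 90*Q))
(k(-81) + (-5099 - 1*(-851))) + L(91, -182) = (-1/(-1440 + 90*(-81)) + (-5099 - 1*(-851))) + 48 = (-1/(-1440 - 7290) + (-5099 + 851)) + 48 = (-1/(-8730) - 4248) + 48 = (-1*(-1/8730) - 4248) + 48 = (1/8730 - 4248) + 48 = -37085039/8730 + 48 = -36665999/8730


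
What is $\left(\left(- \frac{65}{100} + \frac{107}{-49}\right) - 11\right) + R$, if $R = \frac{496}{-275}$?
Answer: $- \frac{842851}{53900} \approx -15.637$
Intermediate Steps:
$R = - \frac{496}{275}$ ($R = 496 \left(- \frac{1}{275}\right) = - \frac{496}{275} \approx -1.8036$)
$\left(\left(- \frac{65}{100} + \frac{107}{-49}\right) - 11\right) + R = \left(\left(- \frac{65}{100} + \frac{107}{-49}\right) - 11\right) - \frac{496}{275} = \left(\left(\left(-65\right) \frac{1}{100} + 107 \left(- \frac{1}{49}\right)\right) - 11\right) - \frac{496}{275} = \left(\left(- \frac{13}{20} - \frac{107}{49}\right) - 11\right) - \frac{496}{275} = \left(- \frac{2777}{980} - 11\right) - \frac{496}{275} = - \frac{13557}{980} - \frac{496}{275} = - \frac{842851}{53900}$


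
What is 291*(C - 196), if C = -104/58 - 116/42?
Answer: -11847386/203 ≈ -58362.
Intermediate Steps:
C = -2774/609 (C = -104*1/58 - 116*1/42 = -52/29 - 58/21 = -2774/609 ≈ -4.5550)
291*(C - 196) = 291*(-2774/609 - 196) = 291*(-122138/609) = -11847386/203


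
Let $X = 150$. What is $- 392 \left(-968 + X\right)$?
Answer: $320656$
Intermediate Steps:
$- 392 \left(-968 + X\right) = - 392 \left(-968 + 150\right) = \left(-392\right) \left(-818\right) = 320656$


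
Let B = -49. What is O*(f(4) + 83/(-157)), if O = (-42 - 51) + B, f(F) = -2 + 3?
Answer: -10508/157 ≈ -66.930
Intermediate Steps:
f(F) = 1
O = -142 (O = (-42 - 51) - 49 = -93 - 49 = -142)
O*(f(4) + 83/(-157)) = -142*(1 + 83/(-157)) = -142*(1 + 83*(-1/157)) = -142*(1 - 83/157) = -142*74/157 = -10508/157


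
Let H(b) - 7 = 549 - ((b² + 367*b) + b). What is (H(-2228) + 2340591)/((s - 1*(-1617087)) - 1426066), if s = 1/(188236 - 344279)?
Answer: -281335074119/29807489902 ≈ -9.4384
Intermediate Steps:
H(b) = 556 - b² - 368*b (H(b) = 7 + (549 - ((b² + 367*b) + b)) = 7 + (549 - (b² + 368*b)) = 7 + (549 + (-b² - 368*b)) = 7 + (549 - b² - 368*b) = 556 - b² - 368*b)
s = -1/156043 (s = 1/(-156043) = -1/156043 ≈ -6.4085e-6)
(H(-2228) + 2340591)/((s - 1*(-1617087)) - 1426066) = ((556 - 1*(-2228)² - 368*(-2228)) + 2340591)/((-1/156043 - 1*(-1617087)) - 1426066) = ((556 - 1*4963984 + 819904) + 2340591)/((-1/156043 + 1617087) - 1426066) = ((556 - 4963984 + 819904) + 2340591)/(252335106740/156043 - 1426066) = (-4143524 + 2340591)/(29807489902/156043) = -1802933*156043/29807489902 = -281335074119/29807489902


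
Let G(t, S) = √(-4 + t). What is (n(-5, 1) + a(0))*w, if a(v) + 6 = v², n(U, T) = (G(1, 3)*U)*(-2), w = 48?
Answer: -288 + 480*I*√3 ≈ -288.0 + 831.38*I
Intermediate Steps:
n(U, T) = -2*I*U*√3 (n(U, T) = (√(-4 + 1)*U)*(-2) = (√(-3)*U)*(-2) = ((I*√3)*U)*(-2) = (I*U*√3)*(-2) = -2*I*U*√3)
a(v) = -6 + v²
(n(-5, 1) + a(0))*w = (-2*I*(-5)*√3 + (-6 + 0²))*48 = (10*I*√3 + (-6 + 0))*48 = (10*I*√3 - 6)*48 = (-6 + 10*I*√3)*48 = -288 + 480*I*√3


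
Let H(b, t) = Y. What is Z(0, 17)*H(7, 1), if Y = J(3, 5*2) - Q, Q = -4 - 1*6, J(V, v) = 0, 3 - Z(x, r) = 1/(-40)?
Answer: 121/4 ≈ 30.250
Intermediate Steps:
Z(x, r) = 121/40 (Z(x, r) = 3 - 1/(-40) = 3 - 1*(-1/40) = 3 + 1/40 = 121/40)
Q = -10 (Q = -4 - 6 = -10)
Y = 10 (Y = 0 - 1*(-10) = 0 + 10 = 10)
H(b, t) = 10
Z(0, 17)*H(7, 1) = (121/40)*10 = 121/4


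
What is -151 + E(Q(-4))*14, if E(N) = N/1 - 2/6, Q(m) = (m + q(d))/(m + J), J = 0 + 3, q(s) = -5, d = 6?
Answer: -89/3 ≈ -29.667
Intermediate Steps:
J = 3
Q(m) = (-5 + m)/(3 + m) (Q(m) = (m - 5)/(m + 3) = (-5 + m)/(3 + m))
E(N) = -1/3 + N (E(N) = N*1 - 2*1/6 = N - 1/3 = -1/3 + N)
-151 + E(Q(-4))*14 = -151 + (-1/3 + (-5 - 4)/(3 - 4))*14 = -151 + (-1/3 - 9/(-1))*14 = -151 + (-1/3 - 1*(-9))*14 = -151 + (-1/3 + 9)*14 = -151 + (26/3)*14 = -151 + 364/3 = -89/3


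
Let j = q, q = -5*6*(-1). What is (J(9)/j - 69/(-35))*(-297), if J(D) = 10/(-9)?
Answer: -20108/35 ≈ -574.51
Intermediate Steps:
J(D) = -10/9 (J(D) = 10*(-⅑) = -10/9)
q = 30 (q = -30*(-1) = -1*(-30) = 30)
j = 30
(J(9)/j - 69/(-35))*(-297) = (-10/9/30 - 69/(-35))*(-297) = (-10/9*1/30 - 69*(-1/35))*(-297) = (-1/27 + 69/35)*(-297) = (1828/945)*(-297) = -20108/35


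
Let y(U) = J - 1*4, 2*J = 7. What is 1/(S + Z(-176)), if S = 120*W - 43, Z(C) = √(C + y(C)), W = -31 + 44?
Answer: 3034/4602931 - I*√706/4602931 ≈ 0.00065915 - 5.7726e-6*I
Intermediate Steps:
J = 7/2 (J = (½)*7 = 7/2 ≈ 3.5000)
W = 13
y(U) = -½ (y(U) = 7/2 - 1*4 = 7/2 - 4 = -½)
Z(C) = √(-½ + C) (Z(C) = √(C - ½) = √(-½ + C))
S = 1517 (S = 120*13 - 43 = 1560 - 43 = 1517)
1/(S + Z(-176)) = 1/(1517 + √(-2 + 4*(-176))/2) = 1/(1517 + √(-2 - 704)/2) = 1/(1517 + √(-706)/2) = 1/(1517 + (I*√706)/2) = 1/(1517 + I*√706/2)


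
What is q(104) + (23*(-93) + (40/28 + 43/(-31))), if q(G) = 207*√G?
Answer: -464154/217 + 414*√26 ≈ -27.964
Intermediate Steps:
q(104) + (23*(-93) + (40/28 + 43/(-31))) = 207*√104 + (23*(-93) + (40/28 + 43/(-31))) = 207*(2*√26) + (-2139 + (40*(1/28) + 43*(-1/31))) = 414*√26 + (-2139 + (10/7 - 43/31)) = 414*√26 + (-2139 + 9/217) = 414*√26 - 464154/217 = -464154/217 + 414*√26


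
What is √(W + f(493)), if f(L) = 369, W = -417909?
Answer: 2*I*√104385 ≈ 646.17*I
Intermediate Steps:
√(W + f(493)) = √(-417909 + 369) = √(-417540) = 2*I*√104385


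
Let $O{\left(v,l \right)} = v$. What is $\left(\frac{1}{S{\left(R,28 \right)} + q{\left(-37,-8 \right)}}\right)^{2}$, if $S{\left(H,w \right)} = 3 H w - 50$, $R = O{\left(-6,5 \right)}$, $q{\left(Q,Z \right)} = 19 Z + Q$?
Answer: $\frac{1}{552049} \approx 1.8114 \cdot 10^{-6}$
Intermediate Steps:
$q{\left(Q,Z \right)} = Q + 19 Z$
$R = -6$
$S{\left(H,w \right)} = -50 + 3 H w$ ($S{\left(H,w \right)} = 3 H w - 50 = -50 + 3 H w$)
$\left(\frac{1}{S{\left(R,28 \right)} + q{\left(-37,-8 \right)}}\right)^{2} = \left(\frac{1}{\left(-50 + 3 \left(-6\right) 28\right) + \left(-37 + 19 \left(-8\right)\right)}\right)^{2} = \left(\frac{1}{\left(-50 - 504\right) - 189}\right)^{2} = \left(\frac{1}{-554 - 189}\right)^{2} = \left(\frac{1}{-743}\right)^{2} = \left(- \frac{1}{743}\right)^{2} = \frac{1}{552049}$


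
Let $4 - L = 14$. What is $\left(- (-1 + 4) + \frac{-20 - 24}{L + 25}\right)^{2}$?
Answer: $\frac{7921}{225} \approx 35.204$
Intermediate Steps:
$L = -10$ ($L = 4 - 14 = -10$)
$\left(- (-1 + 4) + \frac{-20 - 24}{L + 25}\right)^{2} = \left(- (-1 + 4) + \frac{-20 - 24}{-10 + 25}\right)^{2} = \left(\left(-1\right) 3 - \frac{44}{15}\right)^{2} = \left(-3 - \frac{44}{15}\right)^{2} = \left(- \frac{89}{15}\right)^{2} = \frac{7921}{225}$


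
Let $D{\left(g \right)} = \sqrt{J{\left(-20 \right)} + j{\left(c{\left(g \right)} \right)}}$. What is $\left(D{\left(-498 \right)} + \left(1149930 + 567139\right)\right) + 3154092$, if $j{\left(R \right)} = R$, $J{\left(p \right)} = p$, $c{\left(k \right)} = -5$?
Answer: $4871161 + 5 i \approx 4.8712 \cdot 10^{6} + 5.0 i$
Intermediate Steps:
$D{\left(g \right)} = 5 i$ ($D{\left(g \right)} = \sqrt{-20 - 5} = \sqrt{-25} = 5 i$)
$\left(D{\left(-498 \right)} + \left(1149930 + 567139\right)\right) + 3154092 = \left(5 i + \left(1149930 + 567139\right)\right) + 3154092 = \left(5 i + 1717069\right) + 3154092 = \left(1717069 + 5 i\right) + 3154092 = 4871161 + 5 i$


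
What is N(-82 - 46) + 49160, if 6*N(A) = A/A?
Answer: 294961/6 ≈ 49160.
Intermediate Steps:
N(A) = ⅙ (N(A) = (A/A)/6 = (⅙)*1 = ⅙)
N(-82 - 46) + 49160 = ⅙ + 49160 = 294961/6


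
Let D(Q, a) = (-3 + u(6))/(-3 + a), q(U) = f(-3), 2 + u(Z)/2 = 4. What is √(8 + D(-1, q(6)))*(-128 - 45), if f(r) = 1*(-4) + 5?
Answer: -173*√30/2 ≈ -473.78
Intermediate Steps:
u(Z) = 4 (u(Z) = -4 + 2*4 = -4 + 8 = 4)
f(r) = 1 (f(r) = -4 + 5 = 1)
q(U) = 1
D(Q, a) = 1/(-3 + a) (D(Q, a) = (-3 + 4)/(-3 + a) = 1/(-3 + a))
√(8 + D(-1, q(6)))*(-128 - 45) = √(8 + 1/(-3 + 1))*(-128 - 45) = √(8 + 1/(-2))*(-173) = √(8 - ½)*(-173) = √(15/2)*(-173) = (√30/2)*(-173) = -173*√30/2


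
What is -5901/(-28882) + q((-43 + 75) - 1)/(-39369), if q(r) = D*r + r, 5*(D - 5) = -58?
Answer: 169521703/812182470 ≈ 0.20872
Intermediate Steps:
D = -33/5 (D = 5 + (⅕)*(-58) = 5 - 58/5 = -33/5 ≈ -6.6000)
q(r) = -28*r/5 (q(r) = -33*r/5 + r = -28*r/5)
-5901/(-28882) + q((-43 + 75) - 1)/(-39369) = -5901/(-28882) - 28*((-43 + 75) - 1)/5/(-39369) = -5901*(-1/28882) - 28*(32 - 1)/5*(-1/39369) = 843/4126 - 28/5*31*(-1/39369) = 843/4126 - 868/5*(-1/39369) = 843/4126 + 868/196845 = 169521703/812182470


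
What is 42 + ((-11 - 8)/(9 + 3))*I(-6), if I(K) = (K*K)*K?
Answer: 384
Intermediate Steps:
I(K) = K**3 (I(K) = K**2*K = K**3)
42 + ((-11 - 8)/(9 + 3))*I(-6) = 42 + ((-11 - 8)/(9 + 3))*(-6)**3 = 42 - 19/12*(-216) = 42 + 342 = 384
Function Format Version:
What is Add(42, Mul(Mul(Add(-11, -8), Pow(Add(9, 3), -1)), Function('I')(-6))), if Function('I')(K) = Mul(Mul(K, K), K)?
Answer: 384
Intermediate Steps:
Function('I')(K) = Pow(K, 3) (Function('I')(K) = Mul(Pow(K, 2), K) = Pow(K, 3))
Add(42, Mul(Mul(Add(-11, -8), Pow(Add(9, 3), -1)), Function('I')(-6))) = Add(42, Mul(Mul(Add(-11, -8), Pow(Add(9, 3), -1)), Pow(-6, 3))) = Add(42, Mul(Mul(-19, Pow(12, -1)), -216)) = Add(42, Mul(Mul(-19, Rational(1, 12)), -216)) = Add(42, Mul(Rational(-19, 12), -216)) = Add(42, 342) = 384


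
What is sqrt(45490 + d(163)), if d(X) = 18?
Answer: 2*sqrt(11377) ≈ 213.33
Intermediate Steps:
sqrt(45490 + d(163)) = sqrt(45490 + 18) = sqrt(45508) = 2*sqrt(11377)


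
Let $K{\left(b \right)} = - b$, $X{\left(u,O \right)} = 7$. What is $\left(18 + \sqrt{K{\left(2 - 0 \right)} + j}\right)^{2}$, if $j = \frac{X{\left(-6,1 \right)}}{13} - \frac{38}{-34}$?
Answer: $\frac{71528}{221} + \frac{72 i \sqrt{4199}}{221} \approx 323.66 + 21.111 i$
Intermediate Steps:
$j = \frac{366}{221}$ ($j = \frac{7}{13} - \frac{38}{-34} = 7 \cdot \frac{1}{13} - - \frac{19}{17} = \frac{7}{13} + \frac{19}{17} = \frac{366}{221} \approx 1.6561$)
$\left(18 + \sqrt{K{\left(2 - 0 \right)} + j}\right)^{2} = \left(18 + \sqrt{- (2 - 0) + \frac{366}{221}}\right)^{2} = \left(18 + \sqrt{- (2 + 0) + \frac{366}{221}}\right)^{2} = \left(18 + \sqrt{\left(-1\right) 2 + \frac{366}{221}}\right)^{2} = \left(18 + \sqrt{-2 + \frac{366}{221}}\right)^{2} = \left(18 + \sqrt{- \frac{76}{221}}\right)^{2} = \left(18 + \frac{2 i \sqrt{4199}}{221}\right)^{2}$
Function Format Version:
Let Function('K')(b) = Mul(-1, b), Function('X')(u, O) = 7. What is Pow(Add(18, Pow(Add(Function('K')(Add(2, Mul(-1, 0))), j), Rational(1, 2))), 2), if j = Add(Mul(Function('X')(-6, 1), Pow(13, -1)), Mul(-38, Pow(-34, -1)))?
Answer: Add(Rational(71528, 221), Mul(Rational(72, 221), I, Pow(4199, Rational(1, 2)))) ≈ Add(323.66, Mul(21.111, I))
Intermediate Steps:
j = Rational(366, 221) (j = Add(Mul(7, Pow(13, -1)), Mul(-38, Pow(-34, -1))) = Add(Mul(7, Rational(1, 13)), Mul(-38, Rational(-1, 34))) = Add(Rational(7, 13), Rational(19, 17)) = Rational(366, 221) ≈ 1.6561)
Pow(Add(18, Pow(Add(Function('K')(Add(2, Mul(-1, 0))), j), Rational(1, 2))), 2) = Pow(Add(18, Pow(Add(Mul(-1, Add(2, Mul(-1, 0))), Rational(366, 221)), Rational(1, 2))), 2) = Pow(Add(18, Pow(Add(Mul(-1, Add(2, 0)), Rational(366, 221)), Rational(1, 2))), 2) = Pow(Add(18, Pow(Add(Mul(-1, 2), Rational(366, 221)), Rational(1, 2))), 2) = Pow(Add(18, Pow(Add(-2, Rational(366, 221)), Rational(1, 2))), 2) = Pow(Add(18, Pow(Rational(-76, 221), Rational(1, 2))), 2) = Pow(Add(18, Mul(Rational(2, 221), I, Pow(4199, Rational(1, 2)))), 2)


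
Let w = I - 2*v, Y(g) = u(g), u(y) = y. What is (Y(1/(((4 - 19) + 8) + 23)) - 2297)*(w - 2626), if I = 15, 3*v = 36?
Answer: 96838885/16 ≈ 6.0524e+6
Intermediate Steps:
Y(g) = g
v = 12 (v = (⅓)*36 = 12)
w = -9 (w = 15 - 2*12 = 15 - 24 = -9)
(Y(1/(((4 - 19) + 8) + 23)) - 2297)*(w - 2626) = (1/(((4 - 19) + 8) + 23) - 2297)*(-9 - 2626) = (1/((-15 + 8) + 23) - 2297)*(-2635) = (1/(-7 + 23) - 2297)*(-2635) = (1/16 - 2297)*(-2635) = -36751/16*(-2635) = 96838885/16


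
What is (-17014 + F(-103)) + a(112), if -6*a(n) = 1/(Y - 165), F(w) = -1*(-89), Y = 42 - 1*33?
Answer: -15841799/936 ≈ -16925.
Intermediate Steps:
Y = 9 (Y = 42 - 33 = 9)
F(w) = 89
a(n) = 1/936 (a(n) = -1/(6*(9 - 165)) = -⅙/(-156) = -⅙*(-1/156) = 1/936)
(-17014 + F(-103)) + a(112) = (-17014 + 89) + 1/936 = -16925 + 1/936 = -15841799/936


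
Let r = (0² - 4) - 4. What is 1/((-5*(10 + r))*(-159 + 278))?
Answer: -1/1190 ≈ -0.00084034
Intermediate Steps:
r = -8 (r = (0 - 4) - 4 = -4 - 4 = -8)
1/((-5*(10 + r))*(-159 + 278)) = 1/((-5*(10 - 8))*(-159 + 278)) = 1/(-5*2*119) = 1/(-10*119) = 1/(-1190) = -1/1190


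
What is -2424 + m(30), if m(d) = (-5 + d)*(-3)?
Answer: -2499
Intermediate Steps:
m(d) = 15 - 3*d
-2424 + m(30) = -2424 + (15 - 3*30) = -2424 + (15 - 90) = -2424 - 75 = -2499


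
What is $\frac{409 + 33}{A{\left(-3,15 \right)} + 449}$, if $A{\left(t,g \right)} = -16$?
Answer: $\frac{442}{433} \approx 1.0208$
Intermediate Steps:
$\frac{409 + 33}{A{\left(-3,15 \right)} + 449} = \frac{409 + 33}{-16 + 449} = \frac{442}{433}$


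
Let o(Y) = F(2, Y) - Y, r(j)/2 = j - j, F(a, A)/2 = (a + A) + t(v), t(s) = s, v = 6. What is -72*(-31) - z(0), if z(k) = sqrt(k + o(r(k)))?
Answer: 2228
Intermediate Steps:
F(a, A) = 12 + 2*A + 2*a (F(a, A) = 2*((a + A) + 6) = 2*((A + a) + 6) = 2*(6 + A + a) = 12 + 2*A + 2*a)
r(j) = 0 (r(j) = 2*(j - j) = 2*0 = 0)
o(Y) = 16 + Y (o(Y) = (12 + 2*Y + 2*2) - Y = (12 + 2*Y + 4) - Y = (16 + 2*Y) - Y = 16 + Y)
z(k) = sqrt(16 + k) (z(k) = sqrt(k + (16 + 0)) = sqrt(k + 16) = sqrt(16 + k))
-72*(-31) - z(0) = -72*(-31) - sqrt(16 + 0) = 2232 - sqrt(16) = 2232 - 1*4 = 2232 - 4 = 2228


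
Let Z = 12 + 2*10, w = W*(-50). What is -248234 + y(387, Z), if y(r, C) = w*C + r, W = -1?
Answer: -246247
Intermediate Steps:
w = 50 (w = -1*(-50) = 50)
Z = 32 (Z = 12 + 20 = 32)
y(r, C) = r + 50*C (y(r, C) = 50*C + r = r + 50*C)
-248234 + y(387, Z) = -248234 + (387 + 50*32) = -248234 + (387 + 1600) = -248234 + 1987 = -246247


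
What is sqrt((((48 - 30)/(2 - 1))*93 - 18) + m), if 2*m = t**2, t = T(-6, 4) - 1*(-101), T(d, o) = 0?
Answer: sqrt(27026)/2 ≈ 82.198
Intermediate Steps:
t = 101 (t = 0 - 1*(-101) = 0 + 101 = 101)
m = 10201/2 (m = (1/2)*101**2 = (1/2)*10201 = 10201/2 ≈ 5100.5)
sqrt((((48 - 30)/(2 - 1))*93 - 18) + m) = sqrt((((48 - 30)/(2 - 1))*93 - 18) + 10201/2) = sqrt(((18/1)*93 - 18) + 10201/2) = sqrt(((18*1)*93 - 18) + 10201/2) = sqrt((18*93 - 18) + 10201/2) = sqrt((1674 - 18) + 10201/2) = sqrt(1656 + 10201/2) = sqrt(13513/2) = sqrt(27026)/2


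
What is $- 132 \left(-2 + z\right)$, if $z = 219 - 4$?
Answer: $-28116$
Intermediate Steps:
$z = 215$
$- 132 \left(-2 + z\right) = - 132 \left(-2 + 215\right) = \left(-132\right) 213 = -28116$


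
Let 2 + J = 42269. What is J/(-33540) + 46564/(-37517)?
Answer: -1049162533/419440060 ≈ -2.5013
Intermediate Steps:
J = 42267 (J = -2 + 42269 = 42267)
J/(-33540) + 46564/(-37517) = 42267/(-33540) + 46564/(-37517) = 42267*(-1/33540) + 46564*(-1/37517) = -14089/11180 - 46564/37517 = -1049162533/419440060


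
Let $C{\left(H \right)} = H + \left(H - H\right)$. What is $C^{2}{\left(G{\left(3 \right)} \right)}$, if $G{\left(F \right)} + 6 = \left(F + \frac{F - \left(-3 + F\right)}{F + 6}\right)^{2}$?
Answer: $\frac{2116}{81} \approx 26.123$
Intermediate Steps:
$G{\left(F \right)} = -6 + \left(F + \frac{3}{6 + F}\right)^{2}$ ($G{\left(F \right)} = -6 + \left(F + \frac{F - \left(-3 + F\right)}{F + 6}\right)^{2} = -6 + \left(F + \frac{3}{6 + F}\right)^{2}$)
$C{\left(H \right)} = H$ ($C{\left(H \right)} = H + 0 = H$)
$C^{2}{\left(G{\left(3 \right)} \right)} = \left(-6 + \frac{\left(3 + 3^{2} + 6 \cdot 3\right)^{2}}{\left(6 + 3\right)^{2}}\right)^{2} = \left(-6 + \frac{\left(3 + 9 + 18\right)^{2}}{81}\right)^{2} = \left(-6 + \frac{30^{2}}{81}\right)^{2} = \left(-6 + \frac{1}{81} \cdot 900\right)^{2} = \left(-6 + \frac{100}{9}\right)^{2} = \left(\frac{46}{9}\right)^{2} = \frac{2116}{81}$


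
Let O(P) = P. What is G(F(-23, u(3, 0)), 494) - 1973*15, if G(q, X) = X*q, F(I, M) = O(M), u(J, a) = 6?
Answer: -26631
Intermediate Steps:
F(I, M) = M
G(F(-23, u(3, 0)), 494) - 1973*15 = 494*6 - 1973*15 = 2964 - 29595 = -26631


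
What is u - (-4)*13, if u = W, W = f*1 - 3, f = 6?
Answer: 55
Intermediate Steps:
W = 3 (W = 6*1 - 3 = 6 - 3 = 3)
u = 3
u - (-4)*13 = 3 - (-4)*13 = 3 - 4*(-13) = 3 + 52 = 55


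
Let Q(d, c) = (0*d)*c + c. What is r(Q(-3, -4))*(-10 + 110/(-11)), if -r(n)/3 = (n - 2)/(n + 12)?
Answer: -45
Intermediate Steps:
Q(d, c) = c (Q(d, c) = 0*c + c = 0 + c = c)
r(n) = -3*(-2 + n)/(12 + n) (r(n) = -3*(n - 2)/(n + 12) = -3*(-2 + n)/(12 + n))
r(Q(-3, -4))*(-10 + 110/(-11)) = (3*(2 - 1*(-4))/(12 - 4))*(-10 + 110/(-11)) = (3*(2 + 4)/8)*(-10 + 110*(-1/11)) = (3*(1/8)*6)*(-10 - 10) = (9/4)*(-20) = -45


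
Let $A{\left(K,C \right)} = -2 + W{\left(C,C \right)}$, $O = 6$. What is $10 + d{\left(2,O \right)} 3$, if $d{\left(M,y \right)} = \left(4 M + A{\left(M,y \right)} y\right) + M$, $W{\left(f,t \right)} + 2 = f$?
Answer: $76$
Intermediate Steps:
$W{\left(f,t \right)} = -2 + f$
$A{\left(K,C \right)} = -4 + C$ ($A{\left(K,C \right)} = -2 + \left(-2 + C\right) = -4 + C$)
$d{\left(M,y \right)} = 5 M + y \left(-4 + y\right)$ ($d{\left(M,y \right)} = \left(4 M + \left(-4 + y\right) y\right) + M = \left(4 M + y \left(-4 + y\right)\right) + M = 5 M + y \left(-4 + y\right)$)
$10 + d{\left(2,O \right)} 3 = 10 + \left(5 \cdot 2 + 6 \left(-4 + 6\right)\right) 3 = 10 + \left(10 + 6 \cdot 2\right) 3 = 10 + \left(10 + 12\right) 3 = 10 + 22 \cdot 3 = 10 + 66 = 76$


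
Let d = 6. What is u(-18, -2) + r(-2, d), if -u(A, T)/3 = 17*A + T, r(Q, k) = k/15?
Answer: 4622/5 ≈ 924.40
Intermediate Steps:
r(Q, k) = k/15 (r(Q, k) = k*(1/15) = k/15)
u(A, T) = -51*A - 3*T (u(A, T) = -3*(17*A + T) = -3*(T + 17*A) = -51*A - 3*T)
u(-18, -2) + r(-2, d) = (-51*(-18) - 3*(-2)) + (1/15)*6 = (918 + 6) + ⅖ = 924 + ⅖ = 4622/5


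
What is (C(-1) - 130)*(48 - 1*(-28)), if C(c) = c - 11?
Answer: -10792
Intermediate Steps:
C(c) = -11 + c
(C(-1) - 130)*(48 - 1*(-28)) = ((-11 - 1) - 130)*(48 - 1*(-28)) = (-12 - 130)*(48 + 28) = -142*76 = -10792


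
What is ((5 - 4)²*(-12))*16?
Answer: -192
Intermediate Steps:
((5 - 4)²*(-12))*16 = (1²*(-12))*16 = (1*(-12))*16 = -12*16 = -192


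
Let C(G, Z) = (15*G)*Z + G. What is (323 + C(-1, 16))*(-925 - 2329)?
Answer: -266828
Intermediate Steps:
C(G, Z) = G + 15*G*Z (C(G, Z) = 15*G*Z + G = G + 15*G*Z)
(323 + C(-1, 16))*(-925 - 2329) = (323 - (1 + 15*16))*(-925 - 2329) = (323 - (1 + 240))*(-3254) = (323 - 1*241)*(-3254) = (323 - 241)*(-3254) = 82*(-3254) = -266828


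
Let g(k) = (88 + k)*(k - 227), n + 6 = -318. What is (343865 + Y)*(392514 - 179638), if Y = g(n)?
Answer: 100882149276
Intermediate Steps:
n = -324 (n = -6 - 318 = -324)
g(k) = (-227 + k)*(88 + k) (g(k) = (88 + k)*(-227 + k) = (-227 + k)*(88 + k))
Y = 130036 (Y = -19976 + (-324)**2 - 139*(-324) = -19976 + 104976 + 45036 = 130036)
(343865 + Y)*(392514 - 179638) = (343865 + 130036)*(392514 - 179638) = 473901*212876 = 100882149276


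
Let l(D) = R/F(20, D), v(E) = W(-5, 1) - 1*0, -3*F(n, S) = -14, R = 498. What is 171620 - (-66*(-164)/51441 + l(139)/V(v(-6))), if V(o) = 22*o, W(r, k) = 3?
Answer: 453181468325/2640638 ≈ 1.7162e+5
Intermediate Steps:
F(n, S) = 14/3 (F(n, S) = -1/3*(-14) = 14/3)
v(E) = 3 (v(E) = 3 - 1*0 = 3 + 0 = 3)
l(D) = 747/7 (l(D) = 498/(14/3) = 498*(3/14) = 747/7)
171620 - (-66*(-164)/51441 + l(139)/V(v(-6))) = 171620 - (-66*(-164)/51441 + 747/(7*((22*3)))) = 171620 - (10824*(1/51441) + (747/7)/66) = 171620 - (3608/17147 + (747/7)*(1/66)) = 171620 - (3608/17147 + 249/154) = 171620 - 1*4825235/2640638 = 171620 - 4825235/2640638 = 453181468325/2640638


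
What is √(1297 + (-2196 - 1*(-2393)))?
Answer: 3*√166 ≈ 38.652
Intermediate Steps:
√(1297 + (-2196 - 1*(-2393))) = √(1297 + (-2196 + 2393)) = √(1297 + 197) = √1494 = 3*√166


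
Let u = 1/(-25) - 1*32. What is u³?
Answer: -513922401/15625 ≈ -32891.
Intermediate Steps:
u = -801/25 (u = -1/25 - 32 = -801/25 ≈ -32.040)
u³ = (-801/25)³ = -513922401/15625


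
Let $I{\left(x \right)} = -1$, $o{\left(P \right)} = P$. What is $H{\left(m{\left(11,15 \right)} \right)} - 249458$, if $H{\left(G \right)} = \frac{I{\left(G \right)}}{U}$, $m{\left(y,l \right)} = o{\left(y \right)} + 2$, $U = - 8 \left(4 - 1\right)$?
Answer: $- \frac{5986991}{24} \approx -2.4946 \cdot 10^{5}$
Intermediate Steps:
$U = -24$ ($U = \left(-8\right) 3 = -24$)
$m{\left(y,l \right)} = 2 + y$ ($m{\left(y,l \right)} = y + 2 = 2 + y$)
$H{\left(G \right)} = \frac{1}{24}$ ($H{\left(G \right)} = - \frac{1}{-24} = \left(-1\right) \left(- \frac{1}{24}\right) = \frac{1}{24}$)
$H{\left(m{\left(11,15 \right)} \right)} - 249458 = \frac{1}{24} - 249458 = - \frac{5986991}{24}$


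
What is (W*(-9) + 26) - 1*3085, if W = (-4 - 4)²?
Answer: -3635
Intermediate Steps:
W = 64 (W = (-8)² = 64)
(W*(-9) + 26) - 1*3085 = (64*(-9) + 26) - 1*3085 = (-576 + 26) - 3085 = -550 - 3085 = -3635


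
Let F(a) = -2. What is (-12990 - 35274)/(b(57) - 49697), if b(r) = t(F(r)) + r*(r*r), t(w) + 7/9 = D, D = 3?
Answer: -108594/304871 ≈ -0.35620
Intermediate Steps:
t(w) = 20/9 (t(w) = -7/9 + 3 = 20/9)
b(r) = 20/9 + r³ (b(r) = 20/9 + r*(r*r) = 20/9 + r*r² = 20/9 + r³)
(-12990 - 35274)/(b(57) - 49697) = (-12990 - 35274)/((20/9 + 57³) - 49697) = -48264/((20/9 + 185193) - 49697) = -48264/(1666757/9 - 49697) = -48264/1219484/9 = -48264*9/1219484 = -108594/304871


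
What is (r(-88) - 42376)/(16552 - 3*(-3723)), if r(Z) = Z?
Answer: -42464/27721 ≈ -1.5318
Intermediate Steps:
(r(-88) - 42376)/(16552 - 3*(-3723)) = (-88 - 42376)/(16552 - 3*(-3723)) = -42464/(16552 + 11169) = -42464/27721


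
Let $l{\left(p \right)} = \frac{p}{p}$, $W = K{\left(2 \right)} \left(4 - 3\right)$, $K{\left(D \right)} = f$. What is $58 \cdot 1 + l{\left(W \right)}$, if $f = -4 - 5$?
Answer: $59$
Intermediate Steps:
$f = -9$ ($f = -4 - 5 = -9$)
$K{\left(D \right)} = -9$
$W = -9$ ($W = - 9 \left(4 - 3\right) = \left(-9\right) 1 = -9$)
$l{\left(p \right)} = 1$
$58 \cdot 1 + l{\left(W \right)} = 58 \cdot 1 + 1 = 58 + 1 = 59$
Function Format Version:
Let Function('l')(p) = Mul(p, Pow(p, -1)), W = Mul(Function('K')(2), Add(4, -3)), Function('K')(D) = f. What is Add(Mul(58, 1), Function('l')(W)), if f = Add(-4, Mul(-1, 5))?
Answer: 59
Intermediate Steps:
f = -9 (f = Add(-4, -5) = -9)
Function('K')(D) = -9
W = -9 (W = Mul(-9, Add(4, -3)) = Mul(-9, 1) = -9)
Function('l')(p) = 1
Add(Mul(58, 1), Function('l')(W)) = Add(Mul(58, 1), 1) = Add(58, 1) = 59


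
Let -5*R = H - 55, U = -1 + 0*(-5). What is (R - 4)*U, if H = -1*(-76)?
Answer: 41/5 ≈ 8.2000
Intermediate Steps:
H = 76
U = -1 (U = -1 + 0 = -1)
R = -21/5 (R = -(76 - 55)/5 = -⅕*21 = -21/5 ≈ -4.2000)
(R - 4)*U = (-21/5 - 4)*(-1) = -41/5*(-1) = 41/5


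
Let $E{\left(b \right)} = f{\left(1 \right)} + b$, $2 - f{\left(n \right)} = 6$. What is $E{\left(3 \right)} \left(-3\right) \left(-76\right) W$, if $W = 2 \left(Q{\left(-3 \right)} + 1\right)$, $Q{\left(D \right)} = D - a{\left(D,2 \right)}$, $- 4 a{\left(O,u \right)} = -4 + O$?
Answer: $1710$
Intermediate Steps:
$f{\left(n \right)} = -4$ ($f{\left(n \right)} = 2 - 6 = -4$)
$a{\left(O,u \right)} = 1 - \frac{O}{4}$ ($a{\left(O,u \right)} = - \frac{-4 + O}{4} = 1 - \frac{O}{4}$)
$E{\left(b \right)} = -4 + b$
$Q{\left(D \right)} = -1 + \frac{5 D}{4}$ ($Q{\left(D \right)} = D - \left(1 - \frac{D}{4}\right) = D + \left(-1 + \frac{D}{4}\right) = -1 + \frac{5 D}{4}$)
$W = - \frac{15}{2}$ ($W = 2 \left(\left(-1 + \frac{5}{4} \left(-3\right)\right) + 1\right) = 2 \left(\left(-1 - \frac{15}{4}\right) + 1\right) = 2 \left(- \frac{19}{4} + 1\right) = 2 \left(- \frac{15}{4}\right) = - \frac{15}{2} \approx -7.5$)
$E{\left(3 \right)} \left(-3\right) \left(-76\right) W = \left(-4 + 3\right) \left(-3\right) \left(-76\right) \left(- \frac{15}{2}\right) = \left(-1\right) \left(-3\right) \left(-76\right) \left(- \frac{15}{2}\right) = 3 \left(-76\right) \left(- \frac{15}{2}\right) = \left(-228\right) \left(- \frac{15}{2}\right) = 1710$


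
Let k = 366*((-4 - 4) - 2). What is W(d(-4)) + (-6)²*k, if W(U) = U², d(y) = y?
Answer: -131744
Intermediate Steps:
k = -3660 (k = 366*(-8 - 2) = 366*(-10) = -3660)
W(d(-4)) + (-6)²*k = (-4)² + (-6)²*(-3660) = 16 + 36*(-3660) = 16 - 131760 = -131744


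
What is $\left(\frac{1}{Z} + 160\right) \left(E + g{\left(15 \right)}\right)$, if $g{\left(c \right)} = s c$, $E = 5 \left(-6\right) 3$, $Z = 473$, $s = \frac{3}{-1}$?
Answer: $- \frac{10216935}{473} \approx -21600.0$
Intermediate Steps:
$s = -3$ ($s = 3 \left(-1\right) = -3$)
$E = -90$ ($E = \left(-30\right) 3 = -90$)
$g{\left(c \right)} = - 3 c$
$\left(\frac{1}{Z} + 160\right) \left(E + g{\left(15 \right)}\right) = \left(\frac{1}{473} + 160\right) \left(-90 - 45\right) = \frac{75681}{473} \left(-135\right) = - \frac{10216935}{473}$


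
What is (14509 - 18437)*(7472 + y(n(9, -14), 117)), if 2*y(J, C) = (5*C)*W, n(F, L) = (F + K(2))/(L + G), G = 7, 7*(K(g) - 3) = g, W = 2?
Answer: -31647896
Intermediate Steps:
K(g) = 3 + g/7
n(F, L) = (23/7 + F)/(7 + L) (n(F, L) = (F + (3 + (⅐)*2))/(L + 7) = (F + (3 + 2/7))/(7 + L) = (F + 23/7)/(7 + L) = (23/7 + F)/(7 + L))
y(J, C) = 5*C (y(J, C) = ((5*C)*2)/2 = (10*C)/2 = 5*C)
(14509 - 18437)*(7472 + y(n(9, -14), 117)) = (14509 - 18437)*(7472 + 5*117) = -3928*(7472 + 585) = -3928*8057 = -31647896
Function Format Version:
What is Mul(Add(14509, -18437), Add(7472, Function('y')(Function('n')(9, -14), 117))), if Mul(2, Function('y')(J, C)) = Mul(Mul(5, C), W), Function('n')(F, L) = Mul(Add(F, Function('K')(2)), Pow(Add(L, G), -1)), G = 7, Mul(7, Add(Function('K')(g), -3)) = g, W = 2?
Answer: -31647896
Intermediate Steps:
Function('K')(g) = Add(3, Mul(Rational(1, 7), g))
Function('n')(F, L) = Mul(Pow(Add(7, L), -1), Add(Rational(23, 7), F)) (Function('n')(F, L) = Mul(Add(F, Add(3, Mul(Rational(1, 7), 2))), Pow(Add(L, 7), -1)) = Mul(Add(F, Add(3, Rational(2, 7))), Pow(Add(7, L), -1)) = Mul(Add(F, Rational(23, 7)), Pow(Add(7, L), -1)) = Mul(Add(Rational(23, 7), F), Pow(Add(7, L), -1)) = Mul(Pow(Add(7, L), -1), Add(Rational(23, 7), F)))
Function('y')(J, C) = Mul(5, C) (Function('y')(J, C) = Mul(Rational(1, 2), Mul(Mul(5, C), 2)) = Mul(Rational(1, 2), Mul(10, C)) = Mul(5, C))
Mul(Add(14509, -18437), Add(7472, Function('y')(Function('n')(9, -14), 117))) = Mul(Add(14509, -18437), Add(7472, Mul(5, 117))) = Mul(-3928, Add(7472, 585)) = Mul(-3928, 8057) = -31647896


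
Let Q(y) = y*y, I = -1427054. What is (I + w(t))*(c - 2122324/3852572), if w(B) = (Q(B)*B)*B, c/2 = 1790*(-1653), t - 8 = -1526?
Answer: -30264511109781070095452722/963143 ≈ -3.1423e+19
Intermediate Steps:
t = -1518 (t = 8 - 1526 = -1518)
c = -5917740 (c = 2*(1790*(-1653)) = 2*(-2958870) = -5917740)
Q(y) = y²
w(B) = B⁴ (w(B) = (B²*B)*B = B³*B = B⁴)
(I + w(t))*(c - 2122324/3852572) = (-1427054 + (-1518)⁴)*(-5917740 - 2122324/3852572) = (-1427054 + 5309909096976)*(-5917740 - 2122324*1/3852572) = 5309907669922*(-5917740 - 530581/963143) = 5309907669922*(-5699630387401/963143) = -30264511109781070095452722/963143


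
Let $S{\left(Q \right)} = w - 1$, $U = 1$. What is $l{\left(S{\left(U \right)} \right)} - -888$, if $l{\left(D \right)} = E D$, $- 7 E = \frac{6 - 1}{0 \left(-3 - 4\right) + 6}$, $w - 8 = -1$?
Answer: $\frac{6211}{7} \approx 887.29$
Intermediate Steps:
$w = 7$ ($w = 8 - 1 = 7$)
$E = - \frac{5}{42}$ ($E = - \frac{\left(6 - 1\right) \frac{1}{0 \left(-3 - 4\right) + 6}}{7} = - \frac{5 \frac{1}{0 \left(-7\right) + 6}}{7} = - \frac{5 \frac{1}{0 + 6}}{7} = - \frac{5 \cdot \frac{1}{6}}{7} = \left(- \frac{1}{7}\right) \frac{5}{6} = - \frac{5}{42} \approx -0.11905$)
$S{\left(Q \right)} = 6$ ($S{\left(Q \right)} = 7 - 1 = 6$)
$l{\left(D \right)} = - \frac{5 D}{42}$
$l{\left(S{\left(U \right)} \right)} - -888 = \left(- \frac{5}{42}\right) 6 - -888 = - \frac{5}{7} + 888 = \frac{6211}{7}$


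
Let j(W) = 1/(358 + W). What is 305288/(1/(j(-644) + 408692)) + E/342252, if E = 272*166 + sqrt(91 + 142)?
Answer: 1526609313168013276/12235509 + sqrt(233)/342252 ≈ 1.2477e+11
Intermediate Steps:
E = 45152 + sqrt(233) ≈ 45167.
305288/(1/(j(-644) + 408692)) + E/342252 = 305288/(1/(1/(358 - 644) + 408692)) + (45152 + sqrt(233))/342252 = 305288/(1/(1/(-286) + 408692)) + (45152 + sqrt(233))*(1/342252) = 305288/(1/(-1/286 + 408692)) + (11288/85563 + sqrt(233)/342252) = 305288/(1/(116885911/286)) + (11288/85563 + sqrt(233)/342252) = 305288/(286/116885911) + (11288/85563 + sqrt(233)/342252) = 305288*(116885911/286) + (11288/85563 + sqrt(233)/342252) = 17841932998684/143 + (11288/85563 + sqrt(233)/342252) = 1526609313168013276/12235509 + sqrt(233)/342252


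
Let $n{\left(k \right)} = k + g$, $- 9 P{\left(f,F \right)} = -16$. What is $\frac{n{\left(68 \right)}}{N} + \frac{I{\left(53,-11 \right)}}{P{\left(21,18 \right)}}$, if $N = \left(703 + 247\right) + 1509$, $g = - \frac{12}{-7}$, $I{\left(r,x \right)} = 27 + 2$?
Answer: $\frac{4500401}{275408} \approx 16.341$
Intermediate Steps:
$P{\left(f,F \right)} = \frac{16}{9}$ ($P{\left(f,F \right)} = \left(- \frac{1}{9}\right) \left(-16\right) = \frac{16}{9}$)
$I{\left(r,x \right)} = 29$
$g = \frac{12}{7}$ ($g = \left(-12\right) \left(- \frac{1}{7}\right) = \frac{12}{7} \approx 1.7143$)
$N = 2459$ ($N = 950 + 1509 = 2459$)
$n{\left(k \right)} = \frac{12}{7} + k$ ($n{\left(k \right)} = k + \frac{12}{7} = \frac{12}{7} + k$)
$\frac{n{\left(68 \right)}}{N} + \frac{I{\left(53,-11 \right)}}{P{\left(21,18 \right)}} = \frac{\frac{12}{7} + 68}{2459} + \frac{29}{\frac{16}{9}} = \frac{488}{7} \cdot \frac{1}{2459} + 29 \cdot \frac{9}{16} = \frac{488}{17213} + \frac{261}{16} = \frac{4500401}{275408}$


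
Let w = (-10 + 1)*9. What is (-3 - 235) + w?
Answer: -319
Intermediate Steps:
w = -81 (w = -9*9 = -81)
(-3 - 235) + w = (-3 - 235) - 81 = -238 - 81 = -319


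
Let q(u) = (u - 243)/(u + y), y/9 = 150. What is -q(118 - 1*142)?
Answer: 89/442 ≈ 0.20136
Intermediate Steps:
y = 1350 (y = 9*150 = 1350)
q(u) = (-243 + u)/(1350 + u) (q(u) = (u - 243)/(u + 1350) = (-243 + u)/(1350 + u))
-q(118 - 1*142) = -(-243 + (118 - 1*142))/(1350 + (118 - 1*142)) = -(-243 + (118 - 142))/(1350 + (118 - 142)) = -(-243 - 24)/(1350 - 24) = -(-267)/1326 = -1*(-89/442) = 89/442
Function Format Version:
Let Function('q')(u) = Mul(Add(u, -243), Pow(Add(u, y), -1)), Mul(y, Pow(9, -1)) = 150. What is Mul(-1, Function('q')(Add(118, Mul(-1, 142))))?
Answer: Rational(89, 442) ≈ 0.20136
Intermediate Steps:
y = 1350 (y = Mul(9, 150) = 1350)
Function('q')(u) = Mul(Pow(Add(1350, u), -1), Add(-243, u)) (Function('q')(u) = Mul(Add(u, -243), Pow(Add(u, 1350), -1)) = Mul(Add(-243, u), Pow(Add(1350, u), -1)) = Mul(Pow(Add(1350, u), -1), Add(-243, u)))
Mul(-1, Function('q')(Add(118, Mul(-1, 142)))) = Mul(-1, Mul(Pow(Add(1350, Add(118, Mul(-1, 142))), -1), Add(-243, Add(118, Mul(-1, 142))))) = Mul(-1, Mul(Pow(Add(1350, Add(118, -142)), -1), Add(-243, Add(118, -142)))) = Mul(-1, Mul(Pow(Add(1350, -24), -1), Add(-243, -24))) = Mul(-1, Mul(Pow(1326, -1), -267)) = Mul(-1, Mul(Rational(1, 1326), -267)) = Mul(-1, Rational(-89, 442)) = Rational(89, 442)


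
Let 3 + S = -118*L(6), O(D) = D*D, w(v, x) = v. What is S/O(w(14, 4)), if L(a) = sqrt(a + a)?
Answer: -3/196 - 59*sqrt(3)/49 ≈ -2.1008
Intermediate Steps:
L(a) = sqrt(2)*sqrt(a) (L(a) = sqrt(2*a) = sqrt(2)*sqrt(a))
O(D) = D**2
S = -3 - 236*sqrt(3) (S = -3 - 118*sqrt(2)*sqrt(6) = -3 - 236*sqrt(3) ≈ -411.76)
S/O(w(14, 4)) = (-3 - 236*sqrt(3))/(14**2) = (-3 - 236*sqrt(3))/196 = (-3 - 236*sqrt(3))*(1/196) = -3/196 - 59*sqrt(3)/49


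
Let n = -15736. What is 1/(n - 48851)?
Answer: -1/64587 ≈ -1.5483e-5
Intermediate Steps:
1/(n - 48851) = 1/(-15736 - 48851) = 1/(-64587) = -1/64587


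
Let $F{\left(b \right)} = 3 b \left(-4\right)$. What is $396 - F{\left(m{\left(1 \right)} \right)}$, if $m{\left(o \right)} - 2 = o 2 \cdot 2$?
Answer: $468$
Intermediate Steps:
$m{\left(o \right)} = 2 + 4 o$ ($m{\left(o \right)} = 2 + o 2 \cdot 2 = 2 + 2 o 2 = 2 + 4 o$)
$F{\left(b \right)} = - 12 b$ ($F{\left(b \right)} = 3 \left(- 4 b\right) = - 12 b$)
$396 - F{\left(m{\left(1 \right)} \right)} = 396 - - 12 \left(2 + 4 \cdot 1\right) = 396 - - 12 \left(2 + 4\right) = 396 - \left(-12\right) 6 = 396 - -72 = 396 + 72 = 468$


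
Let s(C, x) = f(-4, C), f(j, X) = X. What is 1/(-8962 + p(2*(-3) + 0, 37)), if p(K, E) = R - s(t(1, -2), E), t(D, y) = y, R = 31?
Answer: -1/8929 ≈ -0.00011199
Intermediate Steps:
s(C, x) = C
p(K, E) = 33 (p(K, E) = 31 - 1*(-2) = 31 + 2 = 33)
1/(-8962 + p(2*(-3) + 0, 37)) = 1/(-8962 + 33) = 1/(-8929) = -1/8929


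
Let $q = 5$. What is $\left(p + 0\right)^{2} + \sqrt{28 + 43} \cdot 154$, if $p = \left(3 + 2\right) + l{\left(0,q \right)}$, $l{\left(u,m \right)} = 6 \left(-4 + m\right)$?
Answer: $121 + 154 \sqrt{71} \approx 1418.6$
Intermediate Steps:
$l{\left(u,m \right)} = -24 + 6 m$
$p = 11$ ($p = \left(3 + 2\right) + \left(-24 + 6 \cdot 5\right) = 5 + \left(-24 + 30\right) = 5 + 6 = 11$)
$\left(p + 0\right)^{2} + \sqrt{28 + 43} \cdot 154 = \left(11 + 0\right)^{2} + \sqrt{28 + 43} \cdot 154 = 11^{2} + \sqrt{71} \cdot 154 = 121 + 154 \sqrt{71}$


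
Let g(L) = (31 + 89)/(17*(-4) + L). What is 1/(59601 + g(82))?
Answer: 7/417267 ≈ 1.6776e-5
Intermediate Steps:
g(L) = 120/(-68 + L)
1/(59601 + g(82)) = 1/(59601 + 120/(-68 + 82)) = 1/(59601 + 120/14) = 1/(59601 + 120*(1/14)) = 1/(59601 + 60/7) = 1/(417267/7) = 7/417267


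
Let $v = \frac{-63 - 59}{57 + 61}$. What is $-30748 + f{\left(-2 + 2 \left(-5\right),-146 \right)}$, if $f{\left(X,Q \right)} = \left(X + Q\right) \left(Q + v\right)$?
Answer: $- \frac{443482}{59} \approx -7516.6$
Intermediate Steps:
$v = - \frac{61}{59}$ ($v = - \frac{122}{118} = \left(-122\right) \frac{1}{118} = - \frac{61}{59} \approx -1.0339$)
$f{\left(X,Q \right)} = \left(- \frac{61}{59} + Q\right) \left(Q + X\right)$ ($f{\left(X,Q \right)} = \left(X + Q\right) \left(Q - \frac{61}{59}\right) = \left(Q + X\right) \left(- \frac{61}{59} + Q\right) = \left(- \frac{61}{59} + Q\right) \left(Q + X\right)$)
$-30748 + f{\left(-2 + 2 \left(-5\right),-146 \right)} = -30748 - \left(- \frac{8906}{59} - 21316 + \frac{8675 \left(-2 + 2 \left(-5\right)\right)}{59}\right) = -30748 + \left(21316 + \frac{8906}{59} - \frac{61 \left(-2 - 10\right)}{59} - 146 \left(-2 - 10\right)\right) = -30748 + \left(21316 + \frac{8906}{59} - - \frac{732}{59} - -1752\right) = -30748 + \left(21316 + \frac{8906}{59} + \frac{732}{59} + 1752\right) = -30748 + \frac{1370650}{59} = - \frac{443482}{59}$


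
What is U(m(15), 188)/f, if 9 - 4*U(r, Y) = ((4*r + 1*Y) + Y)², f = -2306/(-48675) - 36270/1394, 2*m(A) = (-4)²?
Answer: 5647231396125/3524455372 ≈ 1602.3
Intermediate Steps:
m(A) = 8 (m(A) = (½)*(-4)² = (½)*16 = 8)
f = -881113843/33926475 (f = -2306*(-1/48675) - 36270*1/1394 = 2306/48675 - 18135/697 = -881113843/33926475 ≈ -25.971)
U(r, Y) = 9/4 - (2*Y + 4*r)²/4 (U(r, Y) = 9/4 - ((4*r + 1*Y) + Y)²/4 = 9/4 - ((4*r + Y) + Y)²/4 = 9/4 - ((Y + 4*r) + Y)²/4 = 9/4 - (2*Y + 4*r)²/4)
U(m(15), 188)/f = (9/4 - (188 + 2*8)²)/(-881113843/33926475) = (9/4 - (188 + 16)²)*(-33926475/881113843) = (9/4 - 1*204²)*(-33926475/881113843) = (9/4 - 1*41616)*(-33926475/881113843) = (9/4 - 41616)*(-33926475/881113843) = -166455/4*(-33926475/881113843) = 5647231396125/3524455372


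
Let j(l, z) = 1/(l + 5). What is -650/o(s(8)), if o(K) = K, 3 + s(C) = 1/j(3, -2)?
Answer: -130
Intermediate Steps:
j(l, z) = 1/(5 + l)
s(C) = 5 (s(C) = -3 + 1/(1/(5 + 3)) = -3 + 1/(1/8) = -3 + 1/(⅛) = -3 + 8 = 5)
-650/o(s(8)) = -650/5 = -650*⅕ = -130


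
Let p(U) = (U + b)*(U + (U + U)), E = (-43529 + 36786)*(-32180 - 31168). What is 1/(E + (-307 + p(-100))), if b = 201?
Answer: 1/427124957 ≈ 2.3412e-9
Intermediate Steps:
E = 427155564 (E = -6743*(-63348) = 427155564)
p(U) = 3*U*(201 + U) (p(U) = (U + 201)*(U + (U + U)) = (201 + U)*(U + 2*U) = (201 + U)*(3*U) = 3*U*(201 + U))
1/(E + (-307 + p(-100))) = 1/(427155564 + (-307 + 3*(-100)*(201 - 100))) = 1/(427155564 + (-307 + 3*(-100)*101)) = 1/(427155564 + (-307 - 30300)) = 1/(427155564 - 30607) = 1/427124957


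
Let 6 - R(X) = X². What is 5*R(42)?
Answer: -8790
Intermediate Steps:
R(X) = 6 - X²
5*R(42) = 5*(6 - 1*42²) = 5*(6 - 1*1764) = 5*(6 - 1764) = 5*(-1758) = -8790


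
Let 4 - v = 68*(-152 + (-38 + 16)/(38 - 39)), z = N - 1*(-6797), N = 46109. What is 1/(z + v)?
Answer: 1/61750 ≈ 1.6194e-5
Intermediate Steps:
z = 52906 (z = 46109 - 1*(-6797) = 46109 + 6797 = 52906)
v = 8844 (v = 4 - 68*(-152 + (-38 + 16)/(38 - 39)) = 4 - 68*(-152 - 22/(-1)) = 4 - 68*(-152 - 22*(-1)) = 4 - 68*(-152 + 22) = 4 - 68*(-130) = 4 - 1*(-8840) = 4 + 8840 = 8844)
1/(z + v) = 1/(52906 + 8844) = 1/61750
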